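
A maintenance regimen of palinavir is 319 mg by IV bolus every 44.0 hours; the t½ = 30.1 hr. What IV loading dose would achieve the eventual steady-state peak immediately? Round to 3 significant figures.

501 mg

k = ln 2 / 30.1 = 0.02303 hr⁻¹
Accumulation ratio R = 1 / (1 − e^(−kτ)) = 1 / (1 − e^(−0.02303×44.0)) = 1 / (1 − 0.3630) = 1.570
Loading dose = maintenance dose × R = 319 × 1.570 ≈ 501 mg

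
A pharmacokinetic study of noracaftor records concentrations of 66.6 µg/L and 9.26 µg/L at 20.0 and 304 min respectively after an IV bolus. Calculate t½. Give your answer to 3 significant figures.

k = ln(C₁/C₂) / (t₂ − t₁) = ln(66.6/9.26) / (304 − 20.0)
  = 1.973 / 284.0 = 0.006947 min⁻¹
t½ = ln 2 / k = ln 2 / 0.006947 ≈ 99.8 minutes

99.8 minutes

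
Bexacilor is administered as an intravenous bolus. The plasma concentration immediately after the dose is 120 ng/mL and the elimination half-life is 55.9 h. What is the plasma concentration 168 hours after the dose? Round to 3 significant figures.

14.9 ng/mL

k = ln 2 / 55.9 = 0.01240 h⁻¹
168 h is 3.005 half-lives, so C = 120 × (1/2)^3.005 = 120 × 0.1245 ≈ 14.9 ng/mL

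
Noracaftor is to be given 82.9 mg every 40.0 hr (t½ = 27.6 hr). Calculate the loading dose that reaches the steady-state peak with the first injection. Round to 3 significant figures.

k = ln 2 / 27.6 = 0.02511 hr⁻¹
Accumulation ratio R = 1 / (1 − e^(−kτ)) = 1 / (1 − e^(−0.02511×40.0)) = 1 / (1 − 0.3662) = 1.578
Loading dose = maintenance dose × R = 82.9 × 1.578 ≈ 131 mg

131 mg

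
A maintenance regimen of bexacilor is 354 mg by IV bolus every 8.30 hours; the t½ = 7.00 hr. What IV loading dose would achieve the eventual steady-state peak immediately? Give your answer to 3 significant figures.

632 mg

k = ln 2 / 7.00 = 0.09902 hr⁻¹
Accumulation ratio R = 1 / (1 − e^(−kτ)) = 1 / (1 − e^(−0.09902×8.30)) = 1 / (1 − 0.4396) = 1.784
Loading dose = maintenance dose × R = 354 × 1.784 ≈ 632 mg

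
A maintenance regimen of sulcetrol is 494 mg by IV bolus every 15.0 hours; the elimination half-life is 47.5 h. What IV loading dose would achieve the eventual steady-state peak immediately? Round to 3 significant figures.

2510 mg

k = ln 2 / 47.5 = 0.01459 h⁻¹
Accumulation ratio R = 1 / (1 − e^(−kτ)) = 1 / (1 − e^(−0.01459×15.0)) = 1 / (1 − 0.8034) = 5.087
Loading dose = maintenance dose × R = 494 × 5.087 ≈ 2510 mg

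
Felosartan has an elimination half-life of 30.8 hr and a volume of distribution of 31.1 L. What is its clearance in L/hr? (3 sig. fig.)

k = ln 2 / t½ = ln 2 / 30.8 = 0.02250 hr⁻¹
CL = k · V = 0.02250 × 31.1 ≈ 0.700 L/hr

0.700 L/hr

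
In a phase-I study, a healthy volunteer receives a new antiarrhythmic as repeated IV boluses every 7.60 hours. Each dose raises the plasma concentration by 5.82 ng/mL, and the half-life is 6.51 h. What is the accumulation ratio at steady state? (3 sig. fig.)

1.80

k = ln 2 / 6.51 = 0.1065 h⁻¹
Fraction remaining after one interval: e^(−kτ) = e^(−0.1065 × 7.60) = 0.4452
R = 1 / (1 − 0.4452) = 1 / 0.5548 ≈ 1.80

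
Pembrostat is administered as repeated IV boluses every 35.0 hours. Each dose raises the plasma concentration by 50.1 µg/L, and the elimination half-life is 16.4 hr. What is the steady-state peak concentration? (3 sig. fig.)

64.9 µg/L

k = ln 2 / 16.4 = 0.04227 hr⁻¹
Fraction remaining after one interval: e^(−kτ) = e^(−0.04227 × 35.0) = 0.2278
R = 1 / (1 − 0.2278) = 1.295
Css,max = 50.1 × 1.295 ≈ 64.9 µg/L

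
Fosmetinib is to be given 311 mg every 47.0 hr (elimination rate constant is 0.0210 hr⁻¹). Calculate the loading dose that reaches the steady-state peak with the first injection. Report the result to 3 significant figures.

496 mg

Accumulation ratio R = 1 / (1 − e^(−kτ)) = 1 / (1 − e^(−0.02100×47.0)) = 1 / (1 − 0.3727) = 1.594
Loading dose = maintenance dose × R = 311 × 1.594 ≈ 496 mg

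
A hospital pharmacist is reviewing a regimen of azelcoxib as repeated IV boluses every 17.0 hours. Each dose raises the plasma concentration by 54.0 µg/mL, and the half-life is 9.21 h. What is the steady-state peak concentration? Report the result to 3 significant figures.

k = ln 2 / 9.21 = 0.07526 h⁻¹
Fraction remaining after one interval: e^(−kτ) = e^(−0.07526 × 17.0) = 0.2782
R = 1 / (1 − 0.2782) = 1.385
Css,max = 54.0 × 1.385 ≈ 74.8 µg/mL

74.8 µg/mL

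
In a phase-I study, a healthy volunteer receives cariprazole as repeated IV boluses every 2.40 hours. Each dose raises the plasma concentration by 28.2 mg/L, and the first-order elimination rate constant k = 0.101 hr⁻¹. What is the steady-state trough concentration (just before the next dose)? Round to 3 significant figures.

103 mg/L

Fraction remaining after one interval: e^(−kτ) = e^(−0.1010 × 2.40) = 0.7847
R = 1 / (1 − 0.7847) = 4.646
Css,max = 28.2 × 4.646 = 131.0 mg/L
Css,min = Css,max × e^(−kτ) = 131.0 × 0.7847 ≈ 103 mg/L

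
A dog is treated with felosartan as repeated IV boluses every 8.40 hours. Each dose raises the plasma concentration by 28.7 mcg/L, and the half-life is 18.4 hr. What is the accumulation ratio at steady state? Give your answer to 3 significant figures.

k = ln 2 / 18.4 = 0.03767 hr⁻¹
Fraction remaining after one interval: e^(−kτ) = e^(−0.03767 × 8.40) = 0.7287
R = 1 / (1 − 0.7287) = 1 / 0.2713 ≈ 3.69

3.69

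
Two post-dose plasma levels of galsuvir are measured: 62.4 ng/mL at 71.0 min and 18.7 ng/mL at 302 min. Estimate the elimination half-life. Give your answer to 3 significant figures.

133 minutes

k = ln(C₁/C₂) / (t₂ − t₁) = ln(62.4/18.7) / (302 − 71.0)
  = 1.205 / 231.0 = 0.005217 min⁻¹
t½ = ln 2 / k = ln 2 / 0.005217 ≈ 133 minutes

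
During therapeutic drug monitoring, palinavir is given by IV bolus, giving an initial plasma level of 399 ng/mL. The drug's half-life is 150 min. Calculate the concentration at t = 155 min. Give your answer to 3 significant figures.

195 ng/mL

k = ln 2 / 150 = 0.004621 min⁻¹
155 min is 1.033 half-lives, so C = 399 × (1/2)^1.033 = 399 × 0.4886 ≈ 195 ng/mL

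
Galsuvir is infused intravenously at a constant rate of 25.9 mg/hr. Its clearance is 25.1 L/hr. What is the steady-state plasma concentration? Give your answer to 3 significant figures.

1.03 µg/mL

Css = infusion rate / CL = 25.9 / 25.1 ≈ 1.03 µg/mL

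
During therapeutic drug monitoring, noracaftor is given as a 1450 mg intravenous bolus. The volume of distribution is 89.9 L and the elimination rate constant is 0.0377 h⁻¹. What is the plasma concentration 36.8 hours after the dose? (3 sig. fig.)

C₀ = dose / V = 1450 / 89.9 = 16.13 µg/mL
C(t) = C₀ e^(−kt) = 16.13 × e^(−0.03770 × 36.8) = 16.13 × e^(−1.387) = 16.13 × 0.2497 ≈ 4.03 µg/mL

4.03 µg/mL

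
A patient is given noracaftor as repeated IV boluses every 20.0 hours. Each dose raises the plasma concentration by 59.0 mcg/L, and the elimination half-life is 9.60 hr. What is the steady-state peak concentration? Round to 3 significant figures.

k = ln 2 / 9.60 = 0.07220 hr⁻¹
Fraction remaining after one interval: e^(−kτ) = e^(−0.07220 × 20.0) = 0.2360
R = 1 / (1 − 0.2360) = 1.309
Css,max = 59.0 × 1.309 ≈ 77.2 mcg/L

77.2 mcg/L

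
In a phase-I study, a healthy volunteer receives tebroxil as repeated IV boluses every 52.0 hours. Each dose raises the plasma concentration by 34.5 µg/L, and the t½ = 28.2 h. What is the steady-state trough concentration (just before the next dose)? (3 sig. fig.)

13.3 µg/L

k = ln 2 / 28.2 = 0.02458 h⁻¹
Fraction remaining after one interval: e^(−kτ) = e^(−0.02458 × 52.0) = 0.2786
R = 1 / (1 − 0.2786) = 1.386
Css,max = 34.5 × 1.386 = 47.82 µg/L
Css,min = Css,max × e^(−kτ) = 47.82 × 0.2786 ≈ 13.3 µg/L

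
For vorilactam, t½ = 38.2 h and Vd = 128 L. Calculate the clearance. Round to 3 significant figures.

k = ln 2 / t½ = ln 2 / 38.2 = 0.01815 h⁻¹
CL = k · V = 0.01815 × 128 ≈ 2.32 L/h

2.32 L/h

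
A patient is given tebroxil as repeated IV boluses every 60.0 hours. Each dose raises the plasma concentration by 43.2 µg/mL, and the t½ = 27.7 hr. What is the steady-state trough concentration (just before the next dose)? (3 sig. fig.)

12.4 µg/mL

k = ln 2 / 27.7 = 0.02502 hr⁻¹
Fraction remaining after one interval: e^(−kτ) = e^(−0.02502 × 60.0) = 0.2228
R = 1 / (1 − 0.2228) = 1.287
Css,max = 43.2 × 1.287 = 55.59 µg/mL
Css,min = Css,max × e^(−kτ) = 55.59 × 0.2228 ≈ 12.4 µg/mL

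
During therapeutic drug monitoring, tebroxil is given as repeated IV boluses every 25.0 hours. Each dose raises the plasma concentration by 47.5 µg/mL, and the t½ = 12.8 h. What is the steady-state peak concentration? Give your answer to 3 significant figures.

k = ln 2 / 12.8 = 0.05415 h⁻¹
Fraction remaining after one interval: e^(−kτ) = e^(−0.05415 × 25.0) = 0.2583
R = 1 / (1 − 0.2583) = 1.348
Css,max = 47.5 × 1.348 ≈ 64.0 µg/mL

64.0 µg/mL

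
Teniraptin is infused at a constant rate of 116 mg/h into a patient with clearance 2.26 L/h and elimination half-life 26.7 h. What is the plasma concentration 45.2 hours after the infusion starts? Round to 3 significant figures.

Css = rate / CL = 116 / 2.26 = 51.33 mg/L
k = ln 2 / 26.7 = 0.02596 h⁻¹
C(t) = Css (1 − e^(−kt)) = 51.33 × (1 − e^(−1.173)) = 51.33 × 0.6907 ≈ 35.5 mg/L

35.5 mg/L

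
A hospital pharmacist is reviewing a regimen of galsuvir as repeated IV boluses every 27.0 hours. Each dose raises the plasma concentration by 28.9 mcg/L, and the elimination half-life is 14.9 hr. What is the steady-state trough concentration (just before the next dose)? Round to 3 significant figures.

k = ln 2 / 14.9 = 0.04652 hr⁻¹
Fraction remaining after one interval: e^(−kτ) = e^(−0.04652 × 27.0) = 0.2848
R = 1 / (1 − 0.2848) = 1.398
Css,max = 28.9 × 1.398 = 40.41 mcg/L
Css,min = Css,max × e^(−kτ) = 40.41 × 0.2848 ≈ 11.5 mcg/L

11.5 mcg/L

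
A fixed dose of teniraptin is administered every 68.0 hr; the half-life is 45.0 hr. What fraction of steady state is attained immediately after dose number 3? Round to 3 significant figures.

0.957

k = ln 2 / 45.0 = 0.01540 hr⁻¹
f_n = 1 − e^(−nkτ) = 1 − e^(−3 × 0.01540 × 68.0) = 1 − e^(−3.142) = 1 − 0.04318 ≈ 0.957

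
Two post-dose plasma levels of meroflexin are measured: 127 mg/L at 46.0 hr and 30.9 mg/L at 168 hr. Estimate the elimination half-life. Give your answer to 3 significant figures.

59.8 hours

k = ln(C₁/C₂) / (t₂ − t₁) = ln(127/30.9) / (168 − 46.0)
  = 1.413 / 122.0 = 0.01159 hr⁻¹
t½ = ln 2 / k = ln 2 / 0.01159 ≈ 59.8 hours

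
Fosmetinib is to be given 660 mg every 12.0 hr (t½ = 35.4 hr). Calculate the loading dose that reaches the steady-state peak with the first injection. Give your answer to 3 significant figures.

3150 mg

k = ln 2 / 35.4 = 0.01958 hr⁻¹
Accumulation ratio R = 1 / (1 − e^(−kτ)) = 1 / (1 − e^(−0.01958×12.0)) = 1 / (1 − 0.7906) = 4.776
Loading dose = maintenance dose × R = 660 × 4.776 ≈ 3150 mg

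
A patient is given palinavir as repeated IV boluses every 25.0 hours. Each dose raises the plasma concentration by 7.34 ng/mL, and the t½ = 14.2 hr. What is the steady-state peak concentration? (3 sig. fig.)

k = ln 2 / 14.2 = 0.04881 hr⁻¹
Fraction remaining after one interval: e^(−kτ) = e^(−0.04881 × 25.0) = 0.2951
R = 1 / (1 − 0.2951) = 1.419
Css,max = 7.34 × 1.419 ≈ 10.4 ng/mL

10.4 ng/mL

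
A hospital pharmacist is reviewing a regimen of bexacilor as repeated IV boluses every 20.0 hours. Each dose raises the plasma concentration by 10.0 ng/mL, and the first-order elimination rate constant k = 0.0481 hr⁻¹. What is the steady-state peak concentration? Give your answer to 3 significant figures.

Fraction remaining after one interval: e^(−kτ) = e^(−0.04810 × 20.0) = 0.3821
R = 1 / (1 − 0.3821) = 1.618
Css,max = 10.0 × 1.618 ≈ 16.2 ng/mL

16.2 ng/mL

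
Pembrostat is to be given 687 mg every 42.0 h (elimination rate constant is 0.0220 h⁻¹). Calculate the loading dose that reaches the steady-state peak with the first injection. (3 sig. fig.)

1140 mg

Accumulation ratio R = 1 / (1 − e^(−kτ)) = 1 / (1 − e^(−0.02200×42.0)) = 1 / (1 − 0.3969) = 1.658
Loading dose = maintenance dose × R = 687 × 1.658 ≈ 1140 mg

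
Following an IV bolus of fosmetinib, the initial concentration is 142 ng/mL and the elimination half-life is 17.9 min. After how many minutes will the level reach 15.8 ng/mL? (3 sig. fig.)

56.7 minutes

k = ln 2 / 17.9 = 0.03872 min⁻¹
C(t) = C₀ e^(−kt)  ⇒  t = ln(C₀/C) / k
t = ln(142/15.8) / 0.03872 = 2.196 / 0.03872 ≈ 56.7 minutes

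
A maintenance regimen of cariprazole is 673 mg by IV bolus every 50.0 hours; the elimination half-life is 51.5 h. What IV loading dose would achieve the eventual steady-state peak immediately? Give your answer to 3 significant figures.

1370 mg

k = ln 2 / 51.5 = 0.01346 h⁻¹
Accumulation ratio R = 1 / (1 − e^(−kτ)) = 1 / (1 − e^(−0.01346×50.0)) = 1 / (1 − 0.5102) = 2.042
Loading dose = maintenance dose × R = 673 × 2.042 ≈ 1370 mg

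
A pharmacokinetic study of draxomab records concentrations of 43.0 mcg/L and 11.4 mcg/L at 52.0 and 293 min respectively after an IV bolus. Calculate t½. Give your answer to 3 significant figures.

k = ln(C₁/C₂) / (t₂ − t₁) = ln(43.0/11.4) / (293 − 52.0)
  = 1.328 / 241.0 = 0.005509 min⁻¹
t½ = ln 2 / k = ln 2 / 0.005509 ≈ 126 minutes

126 minutes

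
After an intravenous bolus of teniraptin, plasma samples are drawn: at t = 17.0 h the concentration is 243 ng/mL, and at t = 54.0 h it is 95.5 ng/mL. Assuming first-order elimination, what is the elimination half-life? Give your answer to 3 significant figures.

27.5 hours

k = ln(C₁/C₂) / (t₂ − t₁) = ln(243/95.5) / (54.0 − 17.0)
  = 0.9339 / 37.00 = 0.02524 h⁻¹
t½ = ln 2 / k = ln 2 / 0.02524 ≈ 27.5 hours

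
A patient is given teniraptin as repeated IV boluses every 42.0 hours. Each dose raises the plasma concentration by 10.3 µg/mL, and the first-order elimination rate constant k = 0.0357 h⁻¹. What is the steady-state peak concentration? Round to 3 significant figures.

Fraction remaining after one interval: e^(−kτ) = e^(−0.03570 × 42.0) = 0.2233
R = 1 / (1 − 0.2233) = 1.287
Css,max = 10.3 × 1.287 ≈ 13.3 µg/mL

13.3 µg/mL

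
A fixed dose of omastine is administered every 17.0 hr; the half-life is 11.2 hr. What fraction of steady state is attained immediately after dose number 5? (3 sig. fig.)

k = ln 2 / 11.2 = 0.06189 hr⁻¹
f_n = 1 − e^(−nkτ) = 1 − e^(−5 × 0.06189 × 17.0) = 1 − e^(−5.260) = 1 − 0.005193 ≈ 0.995

0.995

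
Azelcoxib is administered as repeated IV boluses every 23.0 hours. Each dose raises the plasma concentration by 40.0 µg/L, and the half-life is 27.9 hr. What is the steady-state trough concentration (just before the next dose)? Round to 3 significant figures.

k = ln 2 / 27.9 = 0.02484 hr⁻¹
Fraction remaining after one interval: e^(−kτ) = e^(−0.02484 × 23.0) = 0.5647
R = 1 / (1 − 0.5647) = 2.297
Css,max = 40.0 × 2.297 = 91.90 µg/L
Css,min = Css,max × e^(−kτ) = 91.90 × 0.5647 ≈ 51.9 µg/L

51.9 µg/L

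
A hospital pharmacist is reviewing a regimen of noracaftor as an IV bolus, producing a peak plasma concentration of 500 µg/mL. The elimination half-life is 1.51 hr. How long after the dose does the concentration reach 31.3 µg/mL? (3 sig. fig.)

6.04 hours

k = ln 2 / 1.51 = 0.4590 hr⁻¹
C(t) = C₀ e^(−kt)  ⇒  t = ln(C₀/C) / k
t = ln(500/31.3) / 0.4590 = 2.771 / 0.4590 ≈ 6.04 hours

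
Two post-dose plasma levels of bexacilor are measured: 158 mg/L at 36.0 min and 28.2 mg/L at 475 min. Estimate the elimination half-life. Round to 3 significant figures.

k = ln(C₁/C₂) / (t₂ − t₁) = ln(158/28.2) / (475 − 36.0)
  = 1.723 / 439.0 = 0.003925 min⁻¹
t½ = ln 2 / k = ln 2 / 0.003925 ≈ 177 minutes

177 minutes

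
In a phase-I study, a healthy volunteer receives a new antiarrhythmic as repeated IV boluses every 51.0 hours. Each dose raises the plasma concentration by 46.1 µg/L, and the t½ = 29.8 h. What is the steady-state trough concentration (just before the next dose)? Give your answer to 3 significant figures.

20.3 µg/L

k = ln 2 / 29.8 = 0.02326 h⁻¹
Fraction remaining after one interval: e^(−kτ) = e^(−0.02326 × 51.0) = 0.3054
R = 1 / (1 − 0.3054) = 1.440
Css,max = 46.1 × 1.440 = 66.37 µg/L
Css,min = Css,max × e^(−kτ) = 66.37 × 0.3054 ≈ 20.3 µg/L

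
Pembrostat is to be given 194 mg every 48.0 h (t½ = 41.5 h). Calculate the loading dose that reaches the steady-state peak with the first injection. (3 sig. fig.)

352 mg

k = ln 2 / 41.5 = 0.01670 h⁻¹
Accumulation ratio R = 1 / (1 − e^(−kτ)) = 1 / (1 − e^(−0.01670×48.0)) = 1 / (1 − 0.4486) = 1.813
Loading dose = maintenance dose × R = 194 × 1.813 ≈ 352 mg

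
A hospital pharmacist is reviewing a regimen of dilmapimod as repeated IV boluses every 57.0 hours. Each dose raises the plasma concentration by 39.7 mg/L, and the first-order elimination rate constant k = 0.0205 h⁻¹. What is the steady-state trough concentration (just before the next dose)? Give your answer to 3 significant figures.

17.9 mg/L

Fraction remaining after one interval: e^(−kτ) = e^(−0.02050 × 57.0) = 0.3108
R = 1 / (1 − 0.3108) = 1.451
Css,max = 39.7 × 1.451 = 57.61 mg/L
Css,min = Css,max × e^(−kτ) = 57.61 × 0.3108 ≈ 17.9 mg/L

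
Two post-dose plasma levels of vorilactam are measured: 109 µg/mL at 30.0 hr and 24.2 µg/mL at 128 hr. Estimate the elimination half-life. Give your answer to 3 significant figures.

k = ln(C₁/C₂) / (t₂ − t₁) = ln(109/24.2) / (128 − 30.0)
  = 1.505 / 98.00 = 0.01536 hr⁻¹
t½ = ln 2 / k = ln 2 / 0.01536 ≈ 45.1 hours

45.1 hours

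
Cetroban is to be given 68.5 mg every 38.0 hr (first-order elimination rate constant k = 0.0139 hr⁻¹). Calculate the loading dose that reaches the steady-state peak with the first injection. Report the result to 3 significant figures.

167 mg

Accumulation ratio R = 1 / (1 − e^(−kτ)) = 1 / (1 − e^(−0.01390×38.0)) = 1 / (1 − 0.5897) = 2.437
Loading dose = maintenance dose × R = 68.5 × 2.437 ≈ 167 mg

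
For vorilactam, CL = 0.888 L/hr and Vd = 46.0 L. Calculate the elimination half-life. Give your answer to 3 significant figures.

35.9 hours

k = CL / V = 0.888 / 46.0 = 0.01930 hr⁻¹
t½ = ln 2 / k = ln 2 / 0.01930 ≈ 35.9 hours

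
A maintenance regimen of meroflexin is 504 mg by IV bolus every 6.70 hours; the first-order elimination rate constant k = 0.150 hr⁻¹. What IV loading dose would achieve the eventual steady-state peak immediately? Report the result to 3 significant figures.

795 mg

Accumulation ratio R = 1 / (1 − e^(−kτ)) = 1 / (1 − e^(−0.1500×6.70)) = 1 / (1 − 0.3660) = 1.577
Loading dose = maintenance dose × R = 504 × 1.577 ≈ 795 mg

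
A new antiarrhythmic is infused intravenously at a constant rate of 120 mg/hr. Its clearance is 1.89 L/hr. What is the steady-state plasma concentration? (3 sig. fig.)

Css = infusion rate / CL = 120 / 1.89 ≈ 63.5 µg/mL

63.5 µg/mL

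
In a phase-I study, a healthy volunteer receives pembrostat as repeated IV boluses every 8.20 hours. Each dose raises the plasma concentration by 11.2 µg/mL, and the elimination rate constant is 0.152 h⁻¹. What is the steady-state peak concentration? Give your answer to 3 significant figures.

15.7 µg/mL

Fraction remaining after one interval: e^(−kτ) = e^(−0.1520 × 8.20) = 0.2875
R = 1 / (1 − 0.2875) = 1.404
Css,max = 11.2 × 1.404 ≈ 15.7 µg/mL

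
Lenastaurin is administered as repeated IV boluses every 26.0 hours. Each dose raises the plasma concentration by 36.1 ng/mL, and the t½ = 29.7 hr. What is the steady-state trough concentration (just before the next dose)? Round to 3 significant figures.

43.3 ng/mL

k = ln 2 / 29.7 = 0.02334 hr⁻¹
Fraction remaining after one interval: e^(−kτ) = e^(−0.02334 × 26.0) = 0.5451
R = 1 / (1 − 0.5451) = 2.198
Css,max = 36.1 × 2.198 = 79.36 ng/mL
Css,min = Css,max × e^(−kτ) = 79.36 × 0.5451 ≈ 43.3 ng/mL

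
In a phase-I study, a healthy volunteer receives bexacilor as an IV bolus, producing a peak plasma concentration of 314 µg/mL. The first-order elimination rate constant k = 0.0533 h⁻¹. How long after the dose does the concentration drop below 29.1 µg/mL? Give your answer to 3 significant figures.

44.6 hours

C(t) = C₀ e^(−kt)  ⇒  t = ln(C₀/C) / k
t = ln(314/29.1) / 0.05330 = 2.379 / 0.05330 ≈ 44.6 hours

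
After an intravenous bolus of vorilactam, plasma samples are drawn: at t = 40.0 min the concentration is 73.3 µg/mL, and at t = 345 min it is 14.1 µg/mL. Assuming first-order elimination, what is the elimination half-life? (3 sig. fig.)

k = ln(C₁/C₂) / (t₂ − t₁) = ln(73.3/14.1) / (345 − 40.0)
  = 1.648 / 305.0 = 0.005405 min⁻¹
t½ = ln 2 / k = ln 2 / 0.005405 ≈ 128 minutes

128 minutes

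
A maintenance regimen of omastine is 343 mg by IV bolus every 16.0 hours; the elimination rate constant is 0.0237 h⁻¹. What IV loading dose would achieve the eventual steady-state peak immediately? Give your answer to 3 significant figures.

Accumulation ratio R = 1 / (1 − e^(−kτ)) = 1 / (1 − e^(−0.02370×16.0)) = 1 / (1 − 0.6844) = 3.169
Loading dose = maintenance dose × R = 343 × 3.169 ≈ 1090 mg

1090 mg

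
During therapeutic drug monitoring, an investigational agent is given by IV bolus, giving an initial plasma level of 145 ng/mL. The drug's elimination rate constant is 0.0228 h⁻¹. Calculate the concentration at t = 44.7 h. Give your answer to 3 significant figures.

52.3 ng/mL

C(t) = C₀ e^(−kt) = 145 × e^(−0.02280 × 44.7) = 145 × e^(−1.019) = 145 × 0.3609 ≈ 52.3 ng/mL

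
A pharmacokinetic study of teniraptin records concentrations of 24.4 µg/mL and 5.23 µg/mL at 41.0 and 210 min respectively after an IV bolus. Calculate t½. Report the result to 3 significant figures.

76.1 minutes

k = ln(C₁/C₂) / (t₂ − t₁) = ln(24.4/5.23) / (210 − 41.0)
  = 1.540 / 169.0 = 0.009113 min⁻¹
t½ = ln 2 / k = ln 2 / 0.009113 ≈ 76.1 minutes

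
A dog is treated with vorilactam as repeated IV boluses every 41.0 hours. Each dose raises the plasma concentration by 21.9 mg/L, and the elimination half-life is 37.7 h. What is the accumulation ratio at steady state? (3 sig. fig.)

k = ln 2 / 37.7 = 0.01839 h⁻¹
Fraction remaining after one interval: e^(−kτ) = e^(−0.01839 × 41.0) = 0.4706
R = 1 / (1 − 0.4706) = 1 / 0.5294 ≈ 1.89

1.89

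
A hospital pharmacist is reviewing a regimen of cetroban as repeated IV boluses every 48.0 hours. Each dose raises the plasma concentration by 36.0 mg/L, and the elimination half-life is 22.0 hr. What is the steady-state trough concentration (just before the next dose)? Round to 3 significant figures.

10.2 mg/L

k = ln 2 / 22.0 = 0.03151 hr⁻¹
Fraction remaining after one interval: e^(−kτ) = e^(−0.03151 × 48.0) = 0.2204
R = 1 / (1 − 0.2204) = 1.283
Css,max = 36.0 × 1.283 = 46.18 mg/L
Css,min = Css,max × e^(−kτ) = 46.18 × 0.2204 ≈ 10.2 mg/L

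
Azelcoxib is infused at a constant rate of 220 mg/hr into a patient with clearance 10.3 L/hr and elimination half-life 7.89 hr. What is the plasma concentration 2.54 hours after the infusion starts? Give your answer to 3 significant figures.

4.27 mg/L

Css = rate / CL = 220 / 10.3 = 21.36 mg/L
k = ln 2 / 7.89 = 0.08785 hr⁻¹
C(t) = Css (1 − e^(−kt)) = 21.36 × (1 − e^(−0.2231)) = 21.36 × 0.2000 ≈ 4.27 mg/L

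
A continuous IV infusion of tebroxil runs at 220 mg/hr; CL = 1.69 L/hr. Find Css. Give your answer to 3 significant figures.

130 mg/L

Css = infusion rate / CL = 220 / 1.69 ≈ 130 mg/L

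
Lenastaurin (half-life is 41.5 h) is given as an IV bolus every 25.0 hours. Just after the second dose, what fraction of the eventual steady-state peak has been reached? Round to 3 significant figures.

0.566

k = ln 2 / 41.5 = 0.01670 h⁻¹
f_n = 1 − e^(−nkτ) = 1 − e^(−2 × 0.01670 × 25.0) = 1 − e^(−0.8351) = 1 − 0.4338 ≈ 0.566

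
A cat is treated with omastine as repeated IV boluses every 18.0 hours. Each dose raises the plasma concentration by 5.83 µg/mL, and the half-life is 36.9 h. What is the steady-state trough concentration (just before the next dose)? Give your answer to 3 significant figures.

k = ln 2 / 36.9 = 0.01878 h⁻¹
Fraction remaining after one interval: e^(−kτ) = e^(−0.01878 × 18.0) = 0.7131
R = 1 / (1 − 0.7131) = 3.486
Css,max = 5.83 × 3.486 = 20.32 µg/mL
Css,min = Css,max × e^(−kτ) = 20.32 × 0.7131 ≈ 14.5 µg/mL

14.5 µg/mL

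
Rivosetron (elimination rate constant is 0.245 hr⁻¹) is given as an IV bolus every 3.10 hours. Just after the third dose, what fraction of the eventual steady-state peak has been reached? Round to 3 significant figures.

0.898

f_n = 1 − e^(−nkτ) = 1 − e^(−3 × 0.2450 × 3.10) = 1 − e^(−2.279) = 1 − 0.1024 ≈ 0.898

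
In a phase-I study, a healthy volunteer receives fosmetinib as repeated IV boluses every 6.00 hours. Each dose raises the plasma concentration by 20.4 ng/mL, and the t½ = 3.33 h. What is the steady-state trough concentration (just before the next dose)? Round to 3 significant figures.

8.20 ng/mL

k = ln 2 / 3.33 = 0.2082 h⁻¹
Fraction remaining after one interval: e^(−kτ) = e^(−0.2082 × 6.00) = 0.2868
R = 1 / (1 − 0.2868) = 1.402
Css,max = 20.4 × 1.402 = 28.60 ng/mL
Css,min = Css,max × e^(−kτ) = 28.60 × 0.2868 ≈ 8.20 ng/mL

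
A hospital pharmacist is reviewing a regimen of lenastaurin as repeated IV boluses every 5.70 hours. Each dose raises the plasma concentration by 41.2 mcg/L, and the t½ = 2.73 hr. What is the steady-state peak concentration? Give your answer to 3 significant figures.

k = ln 2 / 2.73 = 0.2539 hr⁻¹
Fraction remaining after one interval: e^(−kτ) = e^(−0.2539 × 5.70) = 0.2352
R = 1 / (1 − 0.2352) = 1.308
Css,max = 41.2 × 1.308 ≈ 53.9 mcg/L

53.9 mcg/L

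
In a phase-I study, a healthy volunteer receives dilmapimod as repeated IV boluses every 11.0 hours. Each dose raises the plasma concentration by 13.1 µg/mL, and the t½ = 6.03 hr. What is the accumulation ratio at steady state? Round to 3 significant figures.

k = ln 2 / 6.03 = 0.1149 hr⁻¹
Fraction remaining after one interval: e^(−kτ) = e^(−0.1149 × 11.0) = 0.2824
R = 1 / (1 − 0.2824) = 1 / 0.7176 ≈ 1.39

1.39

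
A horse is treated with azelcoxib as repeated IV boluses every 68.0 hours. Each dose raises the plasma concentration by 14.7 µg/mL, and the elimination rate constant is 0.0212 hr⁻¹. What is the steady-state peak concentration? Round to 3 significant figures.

Fraction remaining after one interval: e^(−kτ) = e^(−0.02120 × 68.0) = 0.2365
R = 1 / (1 − 0.2365) = 1.310
Css,max = 14.7 × 1.310 ≈ 19.3 µg/mL

19.3 µg/mL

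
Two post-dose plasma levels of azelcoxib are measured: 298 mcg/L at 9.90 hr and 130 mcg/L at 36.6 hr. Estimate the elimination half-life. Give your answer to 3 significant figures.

k = ln(C₁/C₂) / (t₂ − t₁) = ln(298/130) / (36.6 − 9.90)
  = 0.8296 / 26.70 = 0.03107 hr⁻¹
t½ = ln 2 / k = ln 2 / 0.03107 ≈ 22.3 hours

22.3 hours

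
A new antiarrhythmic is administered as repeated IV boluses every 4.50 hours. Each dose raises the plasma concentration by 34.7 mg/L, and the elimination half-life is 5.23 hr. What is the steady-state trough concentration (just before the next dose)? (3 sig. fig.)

42.5 mg/L

k = ln 2 / 5.23 = 0.1325 hr⁻¹
Fraction remaining after one interval: e^(−kτ) = e^(−0.1325 × 4.50) = 0.5508
R = 1 / (1 − 0.5508) = 2.226
Css,max = 34.7 × 2.226 = 77.25 mg/L
Css,min = Css,max × e^(−kτ) = 77.25 × 0.5508 ≈ 42.5 mg/L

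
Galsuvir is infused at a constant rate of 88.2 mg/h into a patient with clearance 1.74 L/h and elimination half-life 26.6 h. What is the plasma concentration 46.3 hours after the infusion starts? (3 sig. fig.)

35.5 µg/mL

Css = rate / CL = 88.2 / 1.74 = 50.69 µg/mL
k = ln 2 / 26.6 = 0.02606 h⁻¹
C(t) = Css (1 − e^(−kt)) = 50.69 × (1 − e^(−1.206)) = 50.69 × 0.7008 ≈ 35.5 µg/mL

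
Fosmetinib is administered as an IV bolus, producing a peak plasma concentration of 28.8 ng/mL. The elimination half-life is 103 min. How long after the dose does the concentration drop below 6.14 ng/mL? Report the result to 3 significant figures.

k = ln 2 / 103 = 0.006730 min⁻¹
C(t) = C₀ e^(−kt)  ⇒  t = ln(C₀/C) / k
t = ln(28.8/6.14) / 0.006730 = 1.546 / 0.006730 ≈ 230 minutes

230 minutes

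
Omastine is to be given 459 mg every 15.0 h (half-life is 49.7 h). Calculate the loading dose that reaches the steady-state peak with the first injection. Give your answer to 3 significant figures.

2430 mg

k = ln 2 / 49.7 = 0.01395 h⁻¹
Accumulation ratio R = 1 / (1 − e^(−kτ)) = 1 / (1 − e^(−0.01395×15.0)) = 1 / (1 − 0.8112) = 5.298
Loading dose = maintenance dose × R = 459 × 5.298 ≈ 2430 mg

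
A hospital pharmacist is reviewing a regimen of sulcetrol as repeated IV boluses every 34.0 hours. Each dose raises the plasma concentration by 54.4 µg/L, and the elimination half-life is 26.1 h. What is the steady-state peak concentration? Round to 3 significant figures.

91.5 µg/L

k = ln 2 / 26.1 = 0.02656 h⁻¹
Fraction remaining after one interval: e^(−kτ) = e^(−0.02656 × 34.0) = 0.4054
R = 1 / (1 − 0.4054) = 1.682
Css,max = 54.4 × 1.682 ≈ 91.5 µg/L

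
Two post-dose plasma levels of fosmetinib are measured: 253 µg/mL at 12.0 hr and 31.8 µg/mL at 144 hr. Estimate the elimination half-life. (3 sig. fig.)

k = ln(C₁/C₂) / (t₂ − t₁) = ln(253/31.8) / (144 − 12.0)
  = 2.074 / 132.0 = 0.01571 hr⁻¹
t½ = ln 2 / k = ln 2 / 0.01571 ≈ 44.1 hours

44.1 hours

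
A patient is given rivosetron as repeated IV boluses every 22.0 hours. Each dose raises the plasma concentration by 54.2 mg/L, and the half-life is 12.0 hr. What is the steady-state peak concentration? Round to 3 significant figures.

75.3 mg/L

k = ln 2 / 12.0 = 0.05776 hr⁻¹
Fraction remaining after one interval: e^(−kτ) = e^(−0.05776 × 22.0) = 0.2806
R = 1 / (1 − 0.2806) = 1.390
Css,max = 54.2 × 1.390 ≈ 75.3 mg/L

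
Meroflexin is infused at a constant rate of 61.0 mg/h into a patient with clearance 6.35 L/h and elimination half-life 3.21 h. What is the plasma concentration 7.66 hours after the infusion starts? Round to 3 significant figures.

Css = rate / CL = 61.0 / 6.35 = 9.606 µg/mL
k = ln 2 / 3.21 = 0.2159 h⁻¹
C(t) = Css (1 − e^(−kt)) = 9.606 × (1 − e^(−1.654)) = 9.606 × 0.8087 ≈ 7.77 µg/mL

7.77 µg/mL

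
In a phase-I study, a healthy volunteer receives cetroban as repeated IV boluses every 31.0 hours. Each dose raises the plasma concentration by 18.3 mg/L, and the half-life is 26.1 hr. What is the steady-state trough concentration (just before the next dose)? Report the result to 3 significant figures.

14.3 mg/L

k = ln 2 / 26.1 = 0.02656 hr⁻¹
Fraction remaining after one interval: e^(−kτ) = e^(−0.02656 × 31.0) = 0.4390
R = 1 / (1 − 0.4390) = 1.782
Css,max = 18.3 × 1.782 = 32.62 mg/L
Css,min = Css,max × e^(−kτ) = 32.62 × 0.4390 ≈ 14.3 mg/L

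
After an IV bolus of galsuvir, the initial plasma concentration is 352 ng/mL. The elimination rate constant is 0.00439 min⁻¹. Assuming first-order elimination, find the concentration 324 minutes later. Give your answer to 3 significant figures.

C(t) = C₀ e^(−kt) = 352 × e^(−0.004390 × 324) = 352 × e^(−1.422) = 352 × 0.2411 ≈ 84.9 ng/mL

84.9 ng/mL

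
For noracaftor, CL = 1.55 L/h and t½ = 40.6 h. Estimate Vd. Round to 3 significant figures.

90.8 L

k = ln 2 / t½ = ln 2 / 40.6 = 0.01707 h⁻¹
V = CL / k = 1.55 / 0.01707 ≈ 90.8 L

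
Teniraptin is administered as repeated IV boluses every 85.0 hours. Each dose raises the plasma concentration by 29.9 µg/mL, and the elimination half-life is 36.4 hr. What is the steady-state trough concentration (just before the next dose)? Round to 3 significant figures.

k = ln 2 / 36.4 = 0.01904 hr⁻¹
Fraction remaining after one interval: e^(−kτ) = e^(−0.01904 × 85.0) = 0.1982
R = 1 / (1 − 0.1982) = 1.247
Css,max = 29.9 × 1.247 = 37.29 µg/mL
Css,min = Css,max × e^(−kτ) = 37.29 × 0.1982 ≈ 7.39 µg/mL

7.39 µg/mL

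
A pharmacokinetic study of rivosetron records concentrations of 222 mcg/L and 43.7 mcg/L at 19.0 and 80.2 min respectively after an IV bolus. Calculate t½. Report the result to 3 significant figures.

k = ln(C₁/C₂) / (t₂ − t₁) = ln(222/43.7) / (80.2 − 19.0)
  = 1.625 / 61.20 = 0.02656 min⁻¹
t½ = ln 2 / k = ln 2 / 0.02656 ≈ 26.1 minutes

26.1 minutes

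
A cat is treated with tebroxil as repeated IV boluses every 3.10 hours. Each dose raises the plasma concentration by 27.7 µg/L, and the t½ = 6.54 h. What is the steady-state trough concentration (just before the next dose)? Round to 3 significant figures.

k = ln 2 / 6.54 = 0.1060 h⁻¹
Fraction remaining after one interval: e^(−kτ) = e^(−0.1060 × 3.10) = 0.7200
R = 1 / (1 − 0.7200) = 3.571
Css,max = 27.7 × 3.571 = 98.92 µg/L
Css,min = Css,max × e^(−kτ) = 98.92 × 0.7200 ≈ 71.2 µg/L

71.2 µg/L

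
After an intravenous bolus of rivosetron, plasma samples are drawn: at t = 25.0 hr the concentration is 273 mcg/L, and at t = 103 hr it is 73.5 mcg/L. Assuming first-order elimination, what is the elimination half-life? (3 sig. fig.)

k = ln(C₁/C₂) / (t₂ − t₁) = ln(273/73.5) / (103 − 25.0)
  = 1.312 / 78.00 = 0.01682 hr⁻¹
t½ = ln 2 / k = ln 2 / 0.01682 ≈ 41.2 hours

41.2 hours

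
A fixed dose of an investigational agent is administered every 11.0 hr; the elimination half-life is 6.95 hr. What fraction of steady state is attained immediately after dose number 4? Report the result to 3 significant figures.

k = ln 2 / 6.95 = 0.09973 hr⁻¹
f_n = 1 − e^(−nkτ) = 1 − e^(−4 × 0.09973 × 11.0) = 1 − e^(−4.388) = 1 − 0.01242 ≈ 0.988

0.988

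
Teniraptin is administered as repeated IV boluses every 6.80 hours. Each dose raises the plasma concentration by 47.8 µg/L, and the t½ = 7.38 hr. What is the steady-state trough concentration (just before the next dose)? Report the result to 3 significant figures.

53.5 µg/L

k = ln 2 / 7.38 = 0.09392 hr⁻¹
Fraction remaining after one interval: e^(−kτ) = e^(−0.09392 × 6.80) = 0.5280
R = 1 / (1 − 0.5280) = 2.119
Css,max = 47.8 × 2.119 = 101.3 µg/L
Css,min = Css,max × e^(−kτ) = 101.3 × 0.5280 ≈ 53.5 µg/L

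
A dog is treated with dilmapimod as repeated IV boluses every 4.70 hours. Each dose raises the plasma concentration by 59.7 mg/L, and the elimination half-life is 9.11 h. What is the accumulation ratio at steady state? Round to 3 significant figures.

k = ln 2 / 9.11 = 0.07609 h⁻¹
Fraction remaining after one interval: e^(−kτ) = e^(−0.07609 × 4.70) = 0.6993
R = 1 / (1 − 0.6993) = 1 / 0.3007 ≈ 3.33

3.33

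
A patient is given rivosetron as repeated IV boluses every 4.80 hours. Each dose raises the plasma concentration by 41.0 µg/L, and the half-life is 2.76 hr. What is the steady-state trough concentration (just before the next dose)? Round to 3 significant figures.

17.5 µg/L

k = ln 2 / 2.76 = 0.2511 hr⁻¹
Fraction remaining after one interval: e^(−kτ) = e^(−0.2511 × 4.80) = 0.2996
R = 1 / (1 − 0.2996) = 1.428
Css,max = 41.0 × 1.428 = 58.53 µg/L
Css,min = Css,max × e^(−kτ) = 58.53 × 0.2996 ≈ 17.5 µg/L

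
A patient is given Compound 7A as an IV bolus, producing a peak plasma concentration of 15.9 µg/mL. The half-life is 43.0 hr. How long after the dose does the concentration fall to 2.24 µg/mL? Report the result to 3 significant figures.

122 hours

k = ln 2 / 43.0 = 0.01612 hr⁻¹
C(t) = C₀ e^(−kt)  ⇒  t = ln(C₀/C) / k
t = ln(15.9/2.24) / 0.01612 = 1.960 / 0.01612 ≈ 122 hours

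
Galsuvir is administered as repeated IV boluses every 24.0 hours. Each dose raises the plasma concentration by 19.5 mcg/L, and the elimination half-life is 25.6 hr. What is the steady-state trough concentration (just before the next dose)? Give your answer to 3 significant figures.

k = ln 2 / 25.6 = 0.02708 hr⁻¹
Fraction remaining after one interval: e^(−kτ) = e^(−0.02708 × 24.0) = 0.5221
R = 1 / (1 − 0.5221) = 2.093
Css,max = 19.5 × 2.093 = 40.81 mcg/L
Css,min = Css,max × e^(−kτ) = 40.81 × 0.5221 ≈ 21.3 mcg/L

21.3 mcg/L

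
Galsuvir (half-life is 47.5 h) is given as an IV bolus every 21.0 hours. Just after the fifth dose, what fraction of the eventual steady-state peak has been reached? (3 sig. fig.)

k = ln 2 / 47.5 = 0.01459 h⁻¹
f_n = 1 − e^(−nkτ) = 1 − e^(−5 × 0.01459 × 21.0) = 1 − e^(−1.532) = 1 − 0.2161 ≈ 0.784

0.784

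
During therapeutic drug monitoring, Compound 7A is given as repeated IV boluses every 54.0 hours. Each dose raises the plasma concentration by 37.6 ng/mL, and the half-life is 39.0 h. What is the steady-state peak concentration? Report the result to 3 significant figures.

60.9 ng/mL

k = ln 2 / 39.0 = 0.01777 h⁻¹
Fraction remaining after one interval: e^(−kτ) = e^(−0.01777 × 54.0) = 0.3830
R = 1 / (1 − 0.3830) = 1.621
Css,max = 37.6 × 1.621 ≈ 60.9 ng/mL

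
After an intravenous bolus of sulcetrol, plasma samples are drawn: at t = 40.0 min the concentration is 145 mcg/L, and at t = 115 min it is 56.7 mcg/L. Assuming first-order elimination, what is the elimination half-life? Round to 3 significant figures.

55.4 minutes

k = ln(C₁/C₂) / (t₂ − t₁) = ln(145/56.7) / (115 − 40.0)
  = 0.9390 / 75.00 = 0.01252 min⁻¹
t½ = ln 2 / k = ln 2 / 0.01252 ≈ 55.4 minutes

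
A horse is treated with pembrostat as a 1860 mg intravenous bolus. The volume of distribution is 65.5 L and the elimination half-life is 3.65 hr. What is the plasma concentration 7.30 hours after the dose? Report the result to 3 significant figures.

C₀ = dose / V = 1860 / 65.5 = 28.40 µg/mL
k = ln 2 / 3.65 = 0.1899 hr⁻¹
C(t) = C₀ e^(−kt) = 28.40 × e^(−0.1899 × 7.30) = 28.40 × e^(−1.386) = 28.40 × 0.2500 ≈ 7.10 µg/mL

7.10 µg/mL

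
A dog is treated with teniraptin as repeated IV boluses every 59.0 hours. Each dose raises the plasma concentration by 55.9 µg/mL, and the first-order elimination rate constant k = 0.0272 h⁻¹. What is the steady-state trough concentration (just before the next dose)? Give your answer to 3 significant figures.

Fraction remaining after one interval: e^(−kτ) = e^(−0.02720 × 59.0) = 0.2009
R = 1 / (1 − 0.2009) = 1.251
Css,max = 55.9 × 1.251 = 69.96 µg/mL
Css,min = Css,max × e^(−kτ) = 69.96 × 0.2009 ≈ 14.1 µg/mL

14.1 µg/mL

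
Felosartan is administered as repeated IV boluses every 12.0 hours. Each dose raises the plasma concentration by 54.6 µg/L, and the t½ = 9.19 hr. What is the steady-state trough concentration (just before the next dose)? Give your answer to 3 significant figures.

k = ln 2 / 9.19 = 0.07542 hr⁻¹
Fraction remaining after one interval: e^(−kτ) = e^(−0.07542 × 12.0) = 0.4045
R = 1 / (1 − 0.4045) = 1.679
Css,max = 54.6 × 1.679 = 91.69 µg/L
Css,min = Css,max × e^(−kτ) = 91.69 × 0.4045 ≈ 37.1 µg/L

37.1 µg/L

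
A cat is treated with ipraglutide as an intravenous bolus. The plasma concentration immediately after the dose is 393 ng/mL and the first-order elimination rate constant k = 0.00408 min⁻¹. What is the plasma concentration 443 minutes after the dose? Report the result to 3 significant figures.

64.5 ng/mL

C(t) = C₀ e^(−kt) = 393 × e^(−0.004080 × 443) = 393 × e^(−1.807) = 393 × 0.1641 ≈ 64.5 ng/mL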